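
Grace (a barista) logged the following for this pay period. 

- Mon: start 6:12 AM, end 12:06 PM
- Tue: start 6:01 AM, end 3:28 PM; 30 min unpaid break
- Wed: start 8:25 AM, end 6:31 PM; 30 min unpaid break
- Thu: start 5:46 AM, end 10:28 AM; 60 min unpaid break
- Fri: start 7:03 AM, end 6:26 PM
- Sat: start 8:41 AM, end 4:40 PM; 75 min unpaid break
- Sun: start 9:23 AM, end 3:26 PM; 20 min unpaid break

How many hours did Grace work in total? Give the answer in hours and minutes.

51 h 59 min

Mon: 6:12 AM–12:06 PM = 5 h 54 min
Tue: 6:01 AM–3:28 PM = 9 h 27 min; less 30 min break → 8 h 57 min
Wed: 8:25 AM–6:31 PM = 10 h 6 min; less 30 min break → 9 h 36 min
Thu: 5:46 AM–10:28 AM = 4 h 42 min; less 60 min break → 3 h 42 min
Fri: 7:03 AM–6:26 PM = 11 h 23 min
Sat: 8:41 AM–4:40 PM = 7 h 59 min; less 75 min break → 6 h 44 min
Sun: 9:23 AM–3:26 PM = 6 h 3 min; less 20 min break → 5 h 43 min
Total: 5 h 54 min + 8 h 57 min + 9 h 36 min + 3 h 42 min + 11 h 23 min + 6 h 44 min + 5 h 43 min = 51 h 59 min.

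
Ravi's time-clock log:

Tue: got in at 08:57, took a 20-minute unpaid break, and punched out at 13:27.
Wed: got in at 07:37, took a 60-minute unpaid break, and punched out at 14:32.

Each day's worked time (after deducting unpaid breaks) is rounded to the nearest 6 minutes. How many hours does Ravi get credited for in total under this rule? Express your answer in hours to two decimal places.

Tue: 08:57–13:27 = 4 h 30 min − 20 min = 4 h 10 min → rounds to 4 h 12 min
Wed: 07:37–14:32 = 6 h 55 min − 60 min = 5 h 55 min → rounds to 5 h 54 min
Total credited: 10 h 6 min.

10.10 hours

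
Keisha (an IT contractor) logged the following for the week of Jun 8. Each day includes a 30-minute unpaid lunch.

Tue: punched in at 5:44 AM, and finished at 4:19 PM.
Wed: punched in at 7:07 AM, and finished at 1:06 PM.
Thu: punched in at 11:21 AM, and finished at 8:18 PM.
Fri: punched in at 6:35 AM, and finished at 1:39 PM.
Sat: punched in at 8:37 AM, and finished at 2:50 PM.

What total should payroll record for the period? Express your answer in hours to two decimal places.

Tue: 5:44 AM–4:19 PM = 10 h 35 min; less 30 min break → 10 h 5 min
Wed: 7:07 AM–1:06 PM = 5 h 59 min; less 30 min break → 5 h 29 min
Thu: 11:21 AM–8:18 PM = 8 h 57 min; less 30 min break → 8 h 27 min
Fri: 6:35 AM–1:39 PM = 7 h 4 min; less 30 min break → 6 h 34 min
Sat: 8:37 AM–2:50 PM = 6 h 13 min; less 30 min break → 5 h 43 min
Total: 10 h 5 min + 5 h 29 min + 8 h 27 min + 6 h 34 min + 5 h 43 min = 36 h 18 min.

36.30 hours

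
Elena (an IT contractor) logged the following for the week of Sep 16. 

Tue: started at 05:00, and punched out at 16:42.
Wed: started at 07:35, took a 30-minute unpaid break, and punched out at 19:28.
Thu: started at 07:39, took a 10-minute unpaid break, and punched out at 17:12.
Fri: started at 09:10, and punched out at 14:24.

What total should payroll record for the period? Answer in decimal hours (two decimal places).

37.70 hours

Tue: 05:00–16:42 = 11 h 42 min
Wed: 07:35–19:28 = 11 h 53 min; less 30 min break → 11 h 23 min
Thu: 07:39–17:12 = 9 h 33 min; less 10 min break → 9 h 23 min
Fri: 09:10–14:24 = 5 h 14 min
Total: 11 h 42 min + 11 h 23 min + 9 h 23 min + 5 h 14 min = 37 h 42 min.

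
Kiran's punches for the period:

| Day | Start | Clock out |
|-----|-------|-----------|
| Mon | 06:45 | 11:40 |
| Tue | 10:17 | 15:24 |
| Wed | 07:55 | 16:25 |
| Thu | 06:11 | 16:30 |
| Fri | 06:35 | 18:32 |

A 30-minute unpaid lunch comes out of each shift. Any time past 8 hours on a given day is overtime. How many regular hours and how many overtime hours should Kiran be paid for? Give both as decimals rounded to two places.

Mon: 06:45–11:40 = 4 h 55 min; less 30 min break → 4 h 25 min
Tue: 10:17–15:24 = 5 h 7 min; less 30 min break → 4 h 37 min
Wed: 07:55–16:25 = 8 h 30 min; less 30 min break → 8 h 0 min
Thu: 06:11–16:30 = 10 h 19 min; less 30 min break → 9 h 49 min
Fri: 06:35–18:32 = 11 h 57 min; less 30 min break → 11 h 27 min
Mon reg 4 h 25 min / OT 0 h 0 min; Tue reg 4 h 37 min / OT 0 h 0 min; Wed reg 8 h 0 min / OT 0 h 0 min; Thu reg 8 h 0 min / OT 1 h 49 min; Fri reg 8 h 0 min / OT 3 h 27 min.
Totals: regular 33 h 2 min, overtime 5 h 16 min.

Regular 33.03 hours, overtime 5.27 hours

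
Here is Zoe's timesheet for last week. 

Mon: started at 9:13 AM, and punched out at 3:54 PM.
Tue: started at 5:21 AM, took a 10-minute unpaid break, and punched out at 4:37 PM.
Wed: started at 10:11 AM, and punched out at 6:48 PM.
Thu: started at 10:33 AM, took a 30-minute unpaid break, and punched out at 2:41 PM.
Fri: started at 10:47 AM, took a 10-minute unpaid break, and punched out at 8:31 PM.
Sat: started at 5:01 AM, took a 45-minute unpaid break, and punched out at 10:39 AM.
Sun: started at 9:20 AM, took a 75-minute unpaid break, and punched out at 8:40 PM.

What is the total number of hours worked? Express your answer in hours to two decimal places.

Mon: 9:13 AM–3:54 PM = 6 h 41 min
Tue: 5:21 AM–4:37 PM = 11 h 16 min; less 10 min break → 11 h 6 min
Wed: 10:11 AM–6:48 PM = 8 h 37 min
Thu: 10:33 AM–2:41 PM = 4 h 8 min; less 30 min break → 3 h 38 min
Fri: 10:47 AM–8:31 PM = 9 h 44 min; less 10 min break → 9 h 34 min
Sat: 5:01 AM–10:39 AM = 5 h 38 min; less 45 min break → 4 h 53 min
Sun: 9:20 AM–8:40 PM = 11 h 20 min; less 75 min break → 10 h 5 min
Total: 6 h 41 min + 11 h 6 min + 8 h 37 min + 3 h 38 min + 9 h 34 min + 4 h 53 min + 10 h 5 min = 54 h 34 min.

54.57 hours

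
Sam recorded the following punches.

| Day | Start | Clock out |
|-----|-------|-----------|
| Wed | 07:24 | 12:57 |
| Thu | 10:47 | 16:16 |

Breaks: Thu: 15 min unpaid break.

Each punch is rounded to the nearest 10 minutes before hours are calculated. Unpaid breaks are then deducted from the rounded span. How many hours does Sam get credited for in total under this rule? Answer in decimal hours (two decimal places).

Wed: in 07:24→07:20, out 12:57→13:00; 5 h 40 min
Thu: in 10:47→10:50, out 16:16→16:20; 5 h 30 min − 15 min = 5 h 15 min
Total credited: 10 h 55 min.

10.92 hours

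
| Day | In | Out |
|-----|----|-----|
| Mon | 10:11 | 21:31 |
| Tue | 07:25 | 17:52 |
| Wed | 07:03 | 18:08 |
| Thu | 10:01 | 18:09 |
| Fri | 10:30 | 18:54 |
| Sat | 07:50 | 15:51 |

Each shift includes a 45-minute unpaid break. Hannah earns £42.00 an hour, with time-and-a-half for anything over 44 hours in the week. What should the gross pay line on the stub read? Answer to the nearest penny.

Mon: 10:11–21:31 = 11 h 20 min; less 45 min break → 10 h 35 min
Tue: 07:25–17:52 = 10 h 27 min; less 45 min break → 9 h 42 min
Wed: 07:03–18:08 = 11 h 5 min; less 45 min break → 10 h 20 min
Thu: 10:01–18:09 = 8 h 8 min; less 45 min break → 7 h 23 min
Fri: 10:30–18:54 = 8 h 24 min; less 45 min break → 7 h 39 min
Sat: 07:50–15:51 = 8 h 1 min; less 45 min break → 7 h 16 min
Total worked: 52 h 55 min = 3175 min.
Regular 44 h 0 min = 2640 min at £42.00/h; overtime 8 h 55 min = 535 min at £63.00/h.
Pay = (2640 × £42.00 + 535 × £63.00) ÷ 60 = £2409.75.

£2409.75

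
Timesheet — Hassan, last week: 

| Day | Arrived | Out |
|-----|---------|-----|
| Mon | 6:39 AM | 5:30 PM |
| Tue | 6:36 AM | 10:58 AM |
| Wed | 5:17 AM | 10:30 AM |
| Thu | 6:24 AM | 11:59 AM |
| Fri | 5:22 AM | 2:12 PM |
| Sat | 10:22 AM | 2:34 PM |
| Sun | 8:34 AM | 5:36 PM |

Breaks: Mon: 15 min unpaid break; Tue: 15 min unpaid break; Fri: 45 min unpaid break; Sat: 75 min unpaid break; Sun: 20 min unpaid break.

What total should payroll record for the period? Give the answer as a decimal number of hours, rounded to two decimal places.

Mon: 6:39 AM–5:30 PM = 10 h 51 min; less 15 min break → 10 h 36 min
Tue: 6:36 AM–10:58 AM = 4 h 22 min; less 15 min break → 4 h 7 min
Wed: 5:17 AM–10:30 AM = 5 h 13 min
Thu: 6:24 AM–11:59 AM = 5 h 35 min
Fri: 5:22 AM–2:12 PM = 8 h 50 min; less 45 min break → 8 h 5 min
Sat: 10:22 AM–2:34 PM = 4 h 12 min; less 75 min break → 2 h 57 min
Sun: 8:34 AM–5:36 PM = 9 h 2 min; less 20 min break → 8 h 42 min
Total: 10 h 36 min + 4 h 7 min + 5 h 13 min + 5 h 35 min + 8 h 5 min + 2 h 57 min + 8 h 42 min = 45 h 15 min.

45.25 hours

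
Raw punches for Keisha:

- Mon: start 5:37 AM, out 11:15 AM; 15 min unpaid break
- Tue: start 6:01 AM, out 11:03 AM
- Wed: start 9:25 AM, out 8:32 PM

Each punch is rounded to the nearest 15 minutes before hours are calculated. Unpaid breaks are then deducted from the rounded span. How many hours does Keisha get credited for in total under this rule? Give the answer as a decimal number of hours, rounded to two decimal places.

Mon: in 5:37 AM→5:30 AM, out 11:15 AM→11:15 AM; 5 h 45 min − 15 min = 5 h 30 min
Tue: in 6:01 AM→6:00 AM, out 11:03 AM→11:00 AM; 5 h 0 min
Wed: in 9:25 AM→9:30 AM, out 8:32 PM→8:30 PM; 11 h 0 min
Total credited: 21 h 30 min.

21.50 hours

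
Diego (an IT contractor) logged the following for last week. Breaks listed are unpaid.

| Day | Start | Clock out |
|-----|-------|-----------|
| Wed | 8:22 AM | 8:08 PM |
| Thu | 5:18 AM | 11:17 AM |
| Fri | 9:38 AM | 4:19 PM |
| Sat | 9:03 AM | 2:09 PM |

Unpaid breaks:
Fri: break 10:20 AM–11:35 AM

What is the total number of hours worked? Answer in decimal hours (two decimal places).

28.28 hours

Wed: 8:22 AM–8:08 PM = 11 h 46 min
Thu: 5:18 AM–11:17 AM = 5 h 59 min
Fri: 9:38 AM–4:19 PM = 6 h 41 min; less 75 min break → 5 h 26 min
Sat: 9:03 AM–2:09 PM = 5 h 6 min
Total: 11 h 46 min + 5 h 59 min + 5 h 26 min + 5 h 6 min = 28 h 17 min.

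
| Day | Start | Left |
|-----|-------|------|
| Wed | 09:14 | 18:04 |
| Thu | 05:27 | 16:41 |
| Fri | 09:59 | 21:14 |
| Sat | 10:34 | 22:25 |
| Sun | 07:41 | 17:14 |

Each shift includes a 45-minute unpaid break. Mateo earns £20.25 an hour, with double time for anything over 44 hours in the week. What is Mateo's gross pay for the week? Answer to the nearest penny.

£1092.15

Wed: 09:14–18:04 = 8 h 50 min; less 45 min break → 8 h 5 min
Thu: 05:27–16:41 = 11 h 14 min; less 45 min break → 10 h 29 min
Fri: 09:59–21:14 = 11 h 15 min; less 45 min break → 10 h 30 min
Sat: 10:34–22:25 = 11 h 51 min; less 45 min break → 11 h 6 min
Sun: 07:41–17:14 = 9 h 33 min; less 45 min break → 8 h 48 min
Total worked: 48 h 58 min = 2938 min.
Regular 44 h 0 min = 2640 min at £20.25/h; overtime 4 h 58 min = 298 min at £40.50/h.
Pay = (2640 × £20.25 + 298 × £40.50) ÷ 60 = £1092.15.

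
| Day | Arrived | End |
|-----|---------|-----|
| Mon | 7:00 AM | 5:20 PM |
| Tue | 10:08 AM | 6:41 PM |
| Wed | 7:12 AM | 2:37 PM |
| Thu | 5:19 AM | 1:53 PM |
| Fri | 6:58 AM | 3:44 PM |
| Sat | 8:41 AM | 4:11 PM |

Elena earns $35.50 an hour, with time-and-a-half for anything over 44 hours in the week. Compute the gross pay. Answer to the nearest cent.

Mon: 7:00 AM–5:20 PM = 10 h 20 min
Tue: 10:08 AM–6:41 PM = 8 h 33 min
Wed: 7:12 AM–2:37 PM = 7 h 25 min
Thu: 5:19 AM–1:53 PM = 8 h 34 min
Fri: 6:58 AM–3:44 PM = 8 h 46 min
Sat: 8:41 AM–4:11 PM = 7 h 30 min
Total worked: 51 h 8 min = 3068 min.
Regular 44 h 0 min = 2640 min at $35.50/h; overtime 7 h 8 min = 428 min at $53.25/h.
Pay = (2640 × $35.50 + 428 × $53.25) ÷ 60 = $1941.85.

$1941.85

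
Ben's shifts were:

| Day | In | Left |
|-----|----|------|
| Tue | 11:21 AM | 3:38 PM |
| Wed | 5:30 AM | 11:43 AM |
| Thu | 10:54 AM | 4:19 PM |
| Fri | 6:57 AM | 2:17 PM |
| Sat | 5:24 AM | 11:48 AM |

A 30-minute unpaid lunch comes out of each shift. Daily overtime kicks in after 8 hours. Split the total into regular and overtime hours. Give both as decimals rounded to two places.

Tue: 11:21 AM–3:38 PM = 4 h 17 min; less 30 min break → 3 h 47 min
Wed: 5:30 AM–11:43 AM = 6 h 13 min; less 30 min break → 5 h 43 min
Thu: 10:54 AM–4:19 PM = 5 h 25 min; less 30 min break → 4 h 55 min
Fri: 6:57 AM–2:17 PM = 7 h 20 min; less 30 min break → 6 h 50 min
Sat: 5:24 AM–11:48 AM = 6 h 24 min; less 30 min break → 5 h 54 min
Tue reg 3 h 47 min / OT 0 h 0 min; Wed reg 5 h 43 min / OT 0 h 0 min; Thu reg 4 h 55 min / OT 0 h 0 min; Fri reg 6 h 50 min / OT 0 h 0 min; Sat reg 5 h 54 min / OT 0 h 0 min.
Totals: regular 27 h 9 min, overtime 0 h 0 min.

Regular 27.15 hours, overtime 0.00 hours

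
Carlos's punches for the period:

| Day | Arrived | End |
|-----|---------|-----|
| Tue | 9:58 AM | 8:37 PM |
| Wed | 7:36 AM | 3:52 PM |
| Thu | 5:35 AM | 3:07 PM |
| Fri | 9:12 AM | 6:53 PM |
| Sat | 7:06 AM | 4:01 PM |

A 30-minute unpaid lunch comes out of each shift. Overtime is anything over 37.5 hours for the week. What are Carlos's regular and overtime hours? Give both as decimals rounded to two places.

Tue: 9:58 AM–8:37 PM = 10 h 39 min; less 30 min break → 10 h 9 min
Wed: 7:36 AM–3:52 PM = 8 h 16 min; less 30 min break → 7 h 46 min
Thu: 5:35 AM–3:07 PM = 9 h 32 min; less 30 min break → 9 h 2 min
Fri: 9:12 AM–6:53 PM = 9 h 41 min; less 30 min break → 9 h 11 min
Sat: 7:06 AM–4:01 PM = 8 h 55 min; less 30 min break → 8 h 25 min
Total worked: 44 h 33 min = 44.55 h.
Threshold 37.5 h → overtime 7 h 3 min, regular 37 h 30 min.

Regular 37.50 hours, overtime 7.05 hours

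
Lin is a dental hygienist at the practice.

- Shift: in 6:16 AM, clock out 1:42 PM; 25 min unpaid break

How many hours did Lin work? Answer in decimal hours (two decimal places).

Shift: 6:16 AM–1:42 PM = 7 h 26 min; less 25 min break → 7 h 1 min

7.02 hours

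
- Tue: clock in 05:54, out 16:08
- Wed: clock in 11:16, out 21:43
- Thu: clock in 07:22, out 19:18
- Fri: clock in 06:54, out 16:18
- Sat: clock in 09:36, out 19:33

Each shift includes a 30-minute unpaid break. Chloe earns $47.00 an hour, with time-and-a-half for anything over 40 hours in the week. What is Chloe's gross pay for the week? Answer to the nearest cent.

Tue: 05:54–16:08 = 10 h 14 min; less 30 min break → 9 h 44 min
Wed: 11:16–21:43 = 10 h 27 min; less 30 min break → 9 h 57 min
Thu: 07:22–19:18 = 11 h 56 min; less 30 min break → 11 h 26 min
Fri: 06:54–16:18 = 9 h 24 min; less 30 min break → 8 h 54 min
Sat: 09:36–19:33 = 9 h 57 min; less 30 min break → 9 h 27 min
Total worked: 49 h 28 min = 2968 min.
Regular 40 h 0 min = 2400 min at $47.00/h; overtime 9 h 28 min = 568 min at $70.50/h.
Pay = (2400 × $47.00 + 568 × $70.50) ÷ 60 = $2547.40.

$2547.40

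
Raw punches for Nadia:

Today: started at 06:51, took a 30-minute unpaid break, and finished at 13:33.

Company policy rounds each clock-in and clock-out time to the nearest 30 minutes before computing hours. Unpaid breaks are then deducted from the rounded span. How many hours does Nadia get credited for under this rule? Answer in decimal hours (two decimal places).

Today: in 06:51→07:00, out 13:33→13:30; 6 h 30 min − 30 min = 6 h 0 min

6.00 hours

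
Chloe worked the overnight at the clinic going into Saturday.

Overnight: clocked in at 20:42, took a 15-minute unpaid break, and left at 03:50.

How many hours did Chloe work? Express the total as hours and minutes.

Overnight: 20:42 → midnight = 3 h 18 min; midnight → 03:50 = 3 h 50 min; span 7 h 8 min; less 15 min break → 6 h 53 min

6 h 53 min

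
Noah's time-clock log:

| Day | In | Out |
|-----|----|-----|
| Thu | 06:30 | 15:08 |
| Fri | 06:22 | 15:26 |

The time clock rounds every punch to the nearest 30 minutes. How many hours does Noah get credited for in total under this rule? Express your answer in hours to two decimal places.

Thu: in 06:30→06:30, out 15:08→15:00; 8 h 30 min
Fri: in 06:22→06:30, out 15:26→15:30; 9 h 0 min
Total credited: 17 h 30 min.

17.50 hours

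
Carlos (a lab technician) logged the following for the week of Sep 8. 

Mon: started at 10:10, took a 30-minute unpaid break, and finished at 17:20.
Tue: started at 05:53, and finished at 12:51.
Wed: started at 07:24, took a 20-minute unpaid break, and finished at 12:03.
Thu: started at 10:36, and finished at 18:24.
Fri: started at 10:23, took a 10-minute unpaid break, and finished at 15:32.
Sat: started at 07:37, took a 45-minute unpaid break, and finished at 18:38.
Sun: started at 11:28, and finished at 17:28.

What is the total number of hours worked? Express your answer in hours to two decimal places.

47.00 hours

Mon: 10:10–17:20 = 7 h 10 min; less 30 min break → 6 h 40 min
Tue: 05:53–12:51 = 6 h 58 min
Wed: 07:24–12:03 = 4 h 39 min; less 20 min break → 4 h 19 min
Thu: 10:36–18:24 = 7 h 48 min
Fri: 10:23–15:32 = 5 h 9 min; less 10 min break → 4 h 59 min
Sat: 07:37–18:38 = 11 h 1 min; less 45 min break → 10 h 16 min
Sun: 11:28–17:28 = 6 h 0 min
Total: 6 h 40 min + 6 h 58 min + 4 h 19 min + 7 h 48 min + 4 h 59 min + 10 h 16 min + 6 h 0 min = 47 h 0 min.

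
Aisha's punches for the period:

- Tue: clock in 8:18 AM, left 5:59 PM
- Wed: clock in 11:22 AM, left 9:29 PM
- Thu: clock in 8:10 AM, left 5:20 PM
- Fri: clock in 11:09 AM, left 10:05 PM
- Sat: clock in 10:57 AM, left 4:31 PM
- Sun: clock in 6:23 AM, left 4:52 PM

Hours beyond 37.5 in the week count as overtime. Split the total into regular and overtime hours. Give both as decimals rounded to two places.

Regular 37.50 hours, overtime 18.45 hours

Tue: 8:18 AM–5:59 PM = 9 h 41 min
Wed: 11:22 AM–9:29 PM = 10 h 7 min
Thu: 8:10 AM–5:20 PM = 9 h 10 min
Fri: 11:09 AM–10:05 PM = 10 h 56 min
Sat: 10:57 AM–4:31 PM = 5 h 34 min
Sun: 6:23 AM–4:52 PM = 10 h 29 min
Total worked: 55 h 57 min = 55.95 h.
Threshold 37.5 h → overtime 18 h 27 min, regular 37 h 30 min.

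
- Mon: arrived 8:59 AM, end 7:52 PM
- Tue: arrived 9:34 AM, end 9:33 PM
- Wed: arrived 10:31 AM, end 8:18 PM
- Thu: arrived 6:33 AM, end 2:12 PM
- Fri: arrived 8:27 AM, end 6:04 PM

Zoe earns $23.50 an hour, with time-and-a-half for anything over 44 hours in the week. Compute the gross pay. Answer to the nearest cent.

$1242.56

Mon: 8:59 AM–7:52 PM = 10 h 53 min
Tue: 9:34 AM–9:33 PM = 11 h 59 min
Wed: 10:31 AM–8:18 PM = 9 h 47 min
Thu: 6:33 AM–2:12 PM = 7 h 39 min
Fri: 8:27 AM–6:04 PM = 9 h 37 min
Total worked: 49 h 55 min = 2995 min.
Regular 44 h 0 min = 2640 min at $23.50/h; overtime 5 h 55 min = 355 min at $35.25/h.
Pay = (2640 × $23.50 + 355 × $35.25) ÷ 60 = $1242.56.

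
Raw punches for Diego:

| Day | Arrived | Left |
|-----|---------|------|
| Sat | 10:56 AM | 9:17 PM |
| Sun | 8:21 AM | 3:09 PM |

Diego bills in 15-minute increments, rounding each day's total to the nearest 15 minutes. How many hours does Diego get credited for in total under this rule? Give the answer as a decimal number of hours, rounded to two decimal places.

17.00 hours

Sat: 10:56 AM–9:17 PM = 10 h 21 min → rounds to 10 h 15 min
Sun: 8:21 AM–3:09 PM = 6 h 48 min → rounds to 6 h 45 min
Total credited: 17 h 0 min.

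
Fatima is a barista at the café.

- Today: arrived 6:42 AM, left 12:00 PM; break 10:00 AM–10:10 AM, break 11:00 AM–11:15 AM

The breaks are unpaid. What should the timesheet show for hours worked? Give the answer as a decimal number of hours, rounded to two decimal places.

Today: 6:42 AM–12:00 PM = 5 h 18 min; less 25 min break → 4 h 53 min

4.88 hours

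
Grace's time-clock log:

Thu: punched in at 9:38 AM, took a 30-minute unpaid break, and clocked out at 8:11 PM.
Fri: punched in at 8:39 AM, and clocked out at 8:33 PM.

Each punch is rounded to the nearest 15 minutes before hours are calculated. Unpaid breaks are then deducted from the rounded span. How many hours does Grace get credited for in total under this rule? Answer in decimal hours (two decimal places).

21.75 hours

Thu: in 9:38 AM→9:45 AM, out 8:11 PM→8:15 PM; 10 h 30 min − 30 min = 10 h 0 min
Fri: in 8:39 AM→8:45 AM, out 8:33 PM→8:30 PM; 11 h 45 min
Total credited: 21 h 45 min.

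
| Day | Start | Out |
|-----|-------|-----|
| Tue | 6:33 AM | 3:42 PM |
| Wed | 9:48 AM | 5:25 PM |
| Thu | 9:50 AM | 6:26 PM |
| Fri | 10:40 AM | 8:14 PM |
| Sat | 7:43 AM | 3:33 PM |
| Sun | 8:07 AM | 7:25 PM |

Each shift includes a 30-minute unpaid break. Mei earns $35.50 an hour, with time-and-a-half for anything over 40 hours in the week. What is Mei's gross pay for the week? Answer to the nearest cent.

Tue: 6:33 AM–3:42 PM = 9 h 9 min; less 30 min break → 8 h 39 min
Wed: 9:48 AM–5:25 PM = 7 h 37 min; less 30 min break → 7 h 7 min
Thu: 9:50 AM–6:26 PM = 8 h 36 min; less 30 min break → 8 h 6 min
Fri: 10:40 AM–8:14 PM = 9 h 34 min; less 30 min break → 9 h 4 min
Sat: 7:43 AM–3:33 PM = 7 h 50 min; less 30 min break → 7 h 20 min
Sun: 8:07 AM–7:25 PM = 11 h 18 min; less 30 min break → 10 h 48 min
Total worked: 51 h 4 min = 3064 min.
Regular 40 h 0 min = 2400 min at $35.50/h; overtime 11 h 4 min = 664 min at $53.25/h.
Pay = (2400 × $35.50 + 664 × $53.25) ÷ 60 = $2009.30.

$2009.30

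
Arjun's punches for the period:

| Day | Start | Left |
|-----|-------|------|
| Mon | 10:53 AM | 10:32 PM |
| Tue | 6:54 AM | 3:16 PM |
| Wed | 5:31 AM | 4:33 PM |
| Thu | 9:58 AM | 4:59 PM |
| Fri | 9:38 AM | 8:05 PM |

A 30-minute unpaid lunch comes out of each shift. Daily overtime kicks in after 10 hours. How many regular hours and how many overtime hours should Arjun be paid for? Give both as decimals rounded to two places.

Regular 44.33 hours, overtime 1.68 hours

Mon: 10:53 AM–10:32 PM = 11 h 39 min; less 30 min break → 11 h 9 min
Tue: 6:54 AM–3:16 PM = 8 h 22 min; less 30 min break → 7 h 52 min
Wed: 5:31 AM–4:33 PM = 11 h 2 min; less 30 min break → 10 h 32 min
Thu: 9:58 AM–4:59 PM = 7 h 1 min; less 30 min break → 6 h 31 min
Fri: 9:38 AM–8:05 PM = 10 h 27 min; less 30 min break → 9 h 57 min
Mon reg 10 h 0 min / OT 1 h 9 min; Tue reg 7 h 52 min / OT 0 h 0 min; Wed reg 10 h 0 min / OT 0 h 32 min; Thu reg 6 h 31 min / OT 0 h 0 min; Fri reg 9 h 57 min / OT 0 h 0 min.
Totals: regular 44 h 20 min, overtime 1 h 41 min.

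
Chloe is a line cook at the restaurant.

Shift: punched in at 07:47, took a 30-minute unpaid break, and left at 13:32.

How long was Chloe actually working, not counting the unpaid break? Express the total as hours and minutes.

Shift: 07:47–13:32 = 5 h 45 min; less 30 min break → 5 h 15 min

5 h 15 min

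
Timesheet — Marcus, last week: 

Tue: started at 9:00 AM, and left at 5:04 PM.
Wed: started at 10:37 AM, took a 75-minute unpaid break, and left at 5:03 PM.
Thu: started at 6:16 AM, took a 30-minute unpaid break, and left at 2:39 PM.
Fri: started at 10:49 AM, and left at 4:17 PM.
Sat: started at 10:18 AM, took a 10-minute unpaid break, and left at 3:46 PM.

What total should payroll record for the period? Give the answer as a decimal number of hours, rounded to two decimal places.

Tue: 9:00 AM–5:04 PM = 8 h 4 min
Wed: 10:37 AM–5:03 PM = 6 h 26 min; less 75 min break → 5 h 11 min
Thu: 6:16 AM–2:39 PM = 8 h 23 min; less 30 min break → 7 h 53 min
Fri: 10:49 AM–4:17 PM = 5 h 28 min
Sat: 10:18 AM–3:46 PM = 5 h 28 min; less 10 min break → 5 h 18 min
Total: 8 h 4 min + 5 h 11 min + 7 h 53 min + 5 h 28 min + 5 h 18 min = 31 h 54 min.

31.90 hours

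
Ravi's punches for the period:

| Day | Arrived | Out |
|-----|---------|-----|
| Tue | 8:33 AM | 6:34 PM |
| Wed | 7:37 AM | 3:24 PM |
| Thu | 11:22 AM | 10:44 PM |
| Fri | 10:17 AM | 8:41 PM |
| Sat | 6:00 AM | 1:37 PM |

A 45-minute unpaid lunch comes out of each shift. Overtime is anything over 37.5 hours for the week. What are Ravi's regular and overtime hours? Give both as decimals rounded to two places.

Regular 37.50 hours, overtime 5.93 hours

Tue: 8:33 AM–6:34 PM = 10 h 1 min; less 45 min break → 9 h 16 min
Wed: 7:37 AM–3:24 PM = 7 h 47 min; less 45 min break → 7 h 2 min
Thu: 11:22 AM–10:44 PM = 11 h 22 min; less 45 min break → 10 h 37 min
Fri: 10:17 AM–8:41 PM = 10 h 24 min; less 45 min break → 9 h 39 min
Sat: 6:00 AM–1:37 PM = 7 h 37 min; less 45 min break → 6 h 52 min
Total worked: 43 h 26 min = 43.43 h.
Threshold 37.5 h → overtime 5 h 56 min, regular 37 h 30 min.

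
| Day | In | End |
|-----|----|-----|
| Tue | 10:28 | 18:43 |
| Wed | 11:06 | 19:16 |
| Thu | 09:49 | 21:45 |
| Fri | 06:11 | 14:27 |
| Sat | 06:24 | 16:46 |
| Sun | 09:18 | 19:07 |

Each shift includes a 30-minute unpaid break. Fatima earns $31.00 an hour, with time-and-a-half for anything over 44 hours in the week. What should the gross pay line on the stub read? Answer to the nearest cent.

$1819.70

Tue: 10:28–18:43 = 8 h 15 min; less 30 min break → 7 h 45 min
Wed: 11:06–19:16 = 8 h 10 min; less 30 min break → 7 h 40 min
Thu: 09:49–21:45 = 11 h 56 min; less 30 min break → 11 h 26 min
Fri: 06:11–14:27 = 8 h 16 min; less 30 min break → 7 h 46 min
Sat: 06:24–16:46 = 10 h 22 min; less 30 min break → 9 h 52 min
Sun: 09:18–19:07 = 9 h 49 min; less 30 min break → 9 h 19 min
Total worked: 53 h 48 min = 3228 min.
Regular 44 h 0 min = 2640 min at $31.00/h; overtime 9 h 48 min = 588 min at $46.50/h.
Pay = (2640 × $31.00 + 588 × $46.50) ÷ 60 = $1819.70.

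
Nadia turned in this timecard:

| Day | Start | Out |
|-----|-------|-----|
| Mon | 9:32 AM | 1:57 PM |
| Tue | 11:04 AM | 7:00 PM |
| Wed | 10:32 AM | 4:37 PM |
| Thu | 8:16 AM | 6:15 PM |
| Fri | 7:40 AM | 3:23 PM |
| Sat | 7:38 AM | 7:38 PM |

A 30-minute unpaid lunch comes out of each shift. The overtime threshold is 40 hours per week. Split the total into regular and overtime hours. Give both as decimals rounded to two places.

Regular 40.00 hours, overtime 5.13 hours

Mon: 9:32 AM–1:57 PM = 4 h 25 min; less 30 min break → 3 h 55 min
Tue: 11:04 AM–7:00 PM = 7 h 56 min; less 30 min break → 7 h 26 min
Wed: 10:32 AM–4:37 PM = 6 h 5 min; less 30 min break → 5 h 35 min
Thu: 8:16 AM–6:15 PM = 9 h 59 min; less 30 min break → 9 h 29 min
Fri: 7:40 AM–3:23 PM = 7 h 43 min; less 30 min break → 7 h 13 min
Sat: 7:38 AM–7:38 PM = 12 h 0 min; less 30 min break → 11 h 30 min
Total worked: 45 h 8 min = 45.13 h.
Threshold 40 h → overtime 5 h 8 min, regular 40 h 0 min.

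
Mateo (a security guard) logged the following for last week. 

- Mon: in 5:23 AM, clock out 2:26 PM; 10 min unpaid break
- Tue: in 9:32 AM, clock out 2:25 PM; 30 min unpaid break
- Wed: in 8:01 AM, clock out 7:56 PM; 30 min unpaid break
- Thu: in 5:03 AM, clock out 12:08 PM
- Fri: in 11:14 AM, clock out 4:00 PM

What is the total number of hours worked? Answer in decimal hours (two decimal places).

36.53 hours

Mon: 5:23 AM–2:26 PM = 9 h 3 min; less 10 min break → 8 h 53 min
Tue: 9:32 AM–2:25 PM = 4 h 53 min; less 30 min break → 4 h 23 min
Wed: 8:01 AM–7:56 PM = 11 h 55 min; less 30 min break → 11 h 25 min
Thu: 5:03 AM–12:08 PM = 7 h 5 min
Fri: 11:14 AM–4:00 PM = 4 h 46 min
Total: 8 h 53 min + 4 h 23 min + 11 h 25 min + 7 h 5 min + 4 h 46 min = 36 h 32 min.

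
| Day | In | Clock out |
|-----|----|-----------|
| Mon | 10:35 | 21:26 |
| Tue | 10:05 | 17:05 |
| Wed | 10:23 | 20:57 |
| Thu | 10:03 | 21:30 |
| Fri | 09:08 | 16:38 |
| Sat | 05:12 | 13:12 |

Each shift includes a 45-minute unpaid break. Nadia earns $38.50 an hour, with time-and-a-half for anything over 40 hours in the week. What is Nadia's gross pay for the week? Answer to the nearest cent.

$2167.55

Mon: 10:35–21:26 = 10 h 51 min; less 45 min break → 10 h 6 min
Tue: 10:05–17:05 = 7 h 0 min; less 45 min break → 6 h 15 min
Wed: 10:23–20:57 = 10 h 34 min; less 45 min break → 9 h 49 min
Thu: 10:03–21:30 = 11 h 27 min; less 45 min break → 10 h 42 min
Fri: 09:08–16:38 = 7 h 30 min; less 45 min break → 6 h 45 min
Sat: 05:12–13:12 = 8 h 0 min; less 45 min break → 7 h 15 min
Total worked: 50 h 52 min = 3052 min.
Regular 40 h 0 min = 2400 min at $38.50/h; overtime 10 h 52 min = 652 min at $57.75/h.
Pay = (2400 × $38.50 + 652 × $57.75) ÷ 60 = $2167.55.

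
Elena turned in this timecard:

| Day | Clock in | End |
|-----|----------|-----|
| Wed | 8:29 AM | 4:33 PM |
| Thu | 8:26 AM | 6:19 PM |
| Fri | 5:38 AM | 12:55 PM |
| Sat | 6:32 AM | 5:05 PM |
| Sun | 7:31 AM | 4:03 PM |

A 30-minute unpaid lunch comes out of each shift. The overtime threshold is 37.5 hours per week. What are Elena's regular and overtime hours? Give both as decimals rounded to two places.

Wed: 8:29 AM–4:33 PM = 8 h 4 min; less 30 min break → 7 h 34 min
Thu: 8:26 AM–6:19 PM = 9 h 53 min; less 30 min break → 9 h 23 min
Fri: 5:38 AM–12:55 PM = 7 h 17 min; less 30 min break → 6 h 47 min
Sat: 6:32 AM–5:05 PM = 10 h 33 min; less 30 min break → 10 h 3 min
Sun: 7:31 AM–4:03 PM = 8 h 32 min; less 30 min break → 8 h 2 min
Total worked: 41 h 49 min = 41.82 h.
Threshold 37.5 h → overtime 4 h 19 min, regular 37 h 30 min.

Regular 37.50 hours, overtime 4.32 hours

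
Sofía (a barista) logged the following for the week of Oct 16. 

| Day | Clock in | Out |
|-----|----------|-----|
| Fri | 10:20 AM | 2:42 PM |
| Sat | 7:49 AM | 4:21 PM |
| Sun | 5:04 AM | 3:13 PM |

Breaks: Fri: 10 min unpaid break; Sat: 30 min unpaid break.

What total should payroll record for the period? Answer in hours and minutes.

Fri: 10:20 AM–2:42 PM = 4 h 22 min; less 10 min break → 4 h 12 min
Sat: 7:49 AM–4:21 PM = 8 h 32 min; less 30 min break → 8 h 2 min
Sun: 5:04 AM–3:13 PM = 10 h 9 min
Total: 4 h 12 min + 8 h 2 min + 10 h 9 min = 22 h 23 min.

22 h 23 min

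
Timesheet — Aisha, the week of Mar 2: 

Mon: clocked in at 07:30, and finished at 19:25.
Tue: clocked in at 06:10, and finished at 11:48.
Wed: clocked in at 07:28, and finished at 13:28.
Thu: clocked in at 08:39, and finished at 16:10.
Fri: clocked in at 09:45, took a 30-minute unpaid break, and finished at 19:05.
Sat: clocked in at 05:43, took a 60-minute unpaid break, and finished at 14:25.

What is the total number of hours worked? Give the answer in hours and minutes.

Mon: 07:30–19:25 = 11 h 55 min
Tue: 06:10–11:48 = 5 h 38 min
Wed: 07:28–13:28 = 6 h 0 min
Thu: 08:39–16:10 = 7 h 31 min
Fri: 09:45–19:05 = 9 h 20 min; less 30 min break → 8 h 50 min
Sat: 05:43–14:25 = 8 h 42 min; less 60 min break → 7 h 42 min
Total: 11 h 55 min + 5 h 38 min + 6 h 0 min + 7 h 31 min + 8 h 50 min + 7 h 42 min = 47 h 36 min.

47 h 36 min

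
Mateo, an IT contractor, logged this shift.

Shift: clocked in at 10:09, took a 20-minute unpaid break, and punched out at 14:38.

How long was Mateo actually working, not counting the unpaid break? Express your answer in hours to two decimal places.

4.15 hours

Shift: 10:09–14:38 = 4 h 29 min; less 20 min break → 4 h 9 min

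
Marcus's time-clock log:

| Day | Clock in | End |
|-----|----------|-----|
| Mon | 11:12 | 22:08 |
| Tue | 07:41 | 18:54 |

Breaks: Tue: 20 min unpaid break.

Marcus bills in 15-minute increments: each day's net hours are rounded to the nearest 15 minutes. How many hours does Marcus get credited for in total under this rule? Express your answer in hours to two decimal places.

22.00 hours

Mon: 11:12–22:08 = 10 h 56 min → rounds to 11 h 0 min
Tue: 07:41–18:54 = 11 h 13 min − 20 min = 10 h 53 min → rounds to 11 h 0 min
Total credited: 22 h 0 min.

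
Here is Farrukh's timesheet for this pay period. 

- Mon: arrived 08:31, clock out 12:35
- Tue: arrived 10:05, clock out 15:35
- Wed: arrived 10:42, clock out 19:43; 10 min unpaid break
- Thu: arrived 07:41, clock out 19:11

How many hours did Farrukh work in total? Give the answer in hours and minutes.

29 h 55 min

Mon: 08:31–12:35 = 4 h 4 min
Tue: 10:05–15:35 = 5 h 30 min
Wed: 10:42–19:43 = 9 h 1 min; less 10 min break → 8 h 51 min
Thu: 07:41–19:11 = 11 h 30 min
Total: 4 h 4 min + 5 h 30 min + 8 h 51 min + 11 h 30 min = 29 h 55 min.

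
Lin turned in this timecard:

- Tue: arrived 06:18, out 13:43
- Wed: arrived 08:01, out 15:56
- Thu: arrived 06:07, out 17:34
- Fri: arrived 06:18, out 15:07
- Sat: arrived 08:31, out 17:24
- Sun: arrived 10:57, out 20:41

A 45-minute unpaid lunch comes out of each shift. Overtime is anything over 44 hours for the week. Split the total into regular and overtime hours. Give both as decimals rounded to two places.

Tue: 06:18–13:43 = 7 h 25 min; less 45 min break → 6 h 40 min
Wed: 08:01–15:56 = 7 h 55 min; less 45 min break → 7 h 10 min
Thu: 06:07–17:34 = 11 h 27 min; less 45 min break → 10 h 42 min
Fri: 06:18–15:07 = 8 h 49 min; less 45 min break → 8 h 4 min
Sat: 08:31–17:24 = 8 h 53 min; less 45 min break → 8 h 8 min
Sun: 10:57–20:41 = 9 h 44 min; less 45 min break → 8 h 59 min
Total worked: 49 h 43 min = 49.72 h.
Threshold 44 h → overtime 5 h 43 min, regular 44 h 0 min.

Regular 44.00 hours, overtime 5.72 hours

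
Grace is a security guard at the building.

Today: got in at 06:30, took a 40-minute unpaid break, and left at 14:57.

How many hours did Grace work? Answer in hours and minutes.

7 h 47 min

Today: 06:30–14:57 = 8 h 27 min; less 40 min break → 7 h 47 min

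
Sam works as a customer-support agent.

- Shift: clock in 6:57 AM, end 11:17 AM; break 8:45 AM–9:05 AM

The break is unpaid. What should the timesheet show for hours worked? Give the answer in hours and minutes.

Shift: 6:57 AM–11:17 AM = 4 h 20 min; less 20 min break → 4 h 0 min

4 h 0 min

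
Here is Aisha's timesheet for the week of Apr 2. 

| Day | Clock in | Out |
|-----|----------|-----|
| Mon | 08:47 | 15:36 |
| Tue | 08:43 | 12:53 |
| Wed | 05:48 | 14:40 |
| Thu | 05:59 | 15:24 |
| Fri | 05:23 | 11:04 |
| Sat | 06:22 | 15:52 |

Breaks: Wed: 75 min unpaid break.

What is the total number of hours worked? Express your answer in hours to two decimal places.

Mon: 08:47–15:36 = 6 h 49 min
Tue: 08:43–12:53 = 4 h 10 min
Wed: 05:48–14:40 = 8 h 52 min; less 75 min break → 7 h 37 min
Thu: 05:59–15:24 = 9 h 25 min
Fri: 05:23–11:04 = 5 h 41 min
Sat: 06:22–15:52 = 9 h 30 min
Total: 6 h 49 min + 4 h 10 min + 7 h 37 min + 9 h 25 min + 5 h 41 min + 9 h 30 min = 43 h 12 min.

43.20 hours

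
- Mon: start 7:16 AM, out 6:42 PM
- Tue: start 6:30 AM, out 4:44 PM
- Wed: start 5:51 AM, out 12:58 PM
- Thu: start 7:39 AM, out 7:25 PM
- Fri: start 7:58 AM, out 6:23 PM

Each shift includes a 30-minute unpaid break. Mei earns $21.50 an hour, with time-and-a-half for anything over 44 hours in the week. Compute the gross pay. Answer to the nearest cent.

Mon: 7:16 AM–6:42 PM = 11 h 26 min; less 30 min break → 10 h 56 min
Tue: 6:30 AM–4:44 PM = 10 h 14 min; less 30 min break → 9 h 44 min
Wed: 5:51 AM–12:58 PM = 7 h 7 min; less 30 min break → 6 h 37 min
Thu: 7:39 AM–7:25 PM = 11 h 46 min; less 30 min break → 11 h 16 min
Fri: 7:58 AM–6:23 PM = 10 h 25 min; less 30 min break → 9 h 55 min
Total worked: 48 h 28 min = 2908 min.
Regular 44 h 0 min = 2640 min at $21.50/h; overtime 4 h 28 min = 268 min at $32.25/h.
Pay = (2640 × $21.50 + 268 × $32.25) ÷ 60 = $1090.05.

$1090.05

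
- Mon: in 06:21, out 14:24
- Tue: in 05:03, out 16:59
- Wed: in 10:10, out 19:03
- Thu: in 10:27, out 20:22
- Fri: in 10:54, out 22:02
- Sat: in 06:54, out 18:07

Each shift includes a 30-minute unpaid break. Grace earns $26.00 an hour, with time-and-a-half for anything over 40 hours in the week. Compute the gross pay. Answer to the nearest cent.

$1747.20

Mon: 06:21–14:24 = 8 h 3 min; less 30 min break → 7 h 33 min
Tue: 05:03–16:59 = 11 h 56 min; less 30 min break → 11 h 26 min
Wed: 10:10–19:03 = 8 h 53 min; less 30 min break → 8 h 23 min
Thu: 10:27–20:22 = 9 h 55 min; less 30 min break → 9 h 25 min
Fri: 10:54–22:02 = 11 h 8 min; less 30 min break → 10 h 38 min
Sat: 06:54–18:07 = 11 h 13 min; less 30 min break → 10 h 43 min
Total worked: 58 h 8 min = 3488 min.
Regular 40 h 0 min = 2400 min at $26.00/h; overtime 18 h 8 min = 1088 min at $39.00/h.
Pay = (2400 × $26.00 + 1088 × $39.00) ÷ 60 = $1747.20.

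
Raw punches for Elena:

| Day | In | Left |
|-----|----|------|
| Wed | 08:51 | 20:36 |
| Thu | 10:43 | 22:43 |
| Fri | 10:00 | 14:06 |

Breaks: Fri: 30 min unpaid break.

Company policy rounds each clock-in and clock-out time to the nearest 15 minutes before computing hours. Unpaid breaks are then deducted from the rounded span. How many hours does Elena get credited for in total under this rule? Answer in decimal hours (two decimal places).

27.25 hours

Wed: in 08:51→08:45, out 20:36→20:30; 11 h 45 min
Thu: in 10:43→10:45, out 22:43→22:45; 12 h 0 min
Fri: in 10:00→10:00, out 14:06→14:00; 4 h 0 min − 30 min = 3 h 30 min
Total credited: 27 h 15 min.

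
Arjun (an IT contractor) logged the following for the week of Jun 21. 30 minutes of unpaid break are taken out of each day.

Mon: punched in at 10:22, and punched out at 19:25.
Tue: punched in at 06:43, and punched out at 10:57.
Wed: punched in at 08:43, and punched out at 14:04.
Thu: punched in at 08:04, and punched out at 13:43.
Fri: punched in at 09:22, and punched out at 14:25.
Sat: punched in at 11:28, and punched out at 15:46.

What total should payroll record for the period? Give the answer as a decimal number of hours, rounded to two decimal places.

Mon: 10:22–19:25 = 9 h 3 min; less 30 min break → 8 h 33 min
Tue: 06:43–10:57 = 4 h 14 min; less 30 min break → 3 h 44 min
Wed: 08:43–14:04 = 5 h 21 min; less 30 min break → 4 h 51 min
Thu: 08:04–13:43 = 5 h 39 min; less 30 min break → 5 h 9 min
Fri: 09:22–14:25 = 5 h 3 min; less 30 min break → 4 h 33 min
Sat: 11:28–15:46 = 4 h 18 min; less 30 min break → 3 h 48 min
Total: 8 h 33 min + 3 h 44 min + 4 h 51 min + 5 h 9 min + 4 h 33 min + 3 h 48 min = 30 h 38 min.

30.63 hours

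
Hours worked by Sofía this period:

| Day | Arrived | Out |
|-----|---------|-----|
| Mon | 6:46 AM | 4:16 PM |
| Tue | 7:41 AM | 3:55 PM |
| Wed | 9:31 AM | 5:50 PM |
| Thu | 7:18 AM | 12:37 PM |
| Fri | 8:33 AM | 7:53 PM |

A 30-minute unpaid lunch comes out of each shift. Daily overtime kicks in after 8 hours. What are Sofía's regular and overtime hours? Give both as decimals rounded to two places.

Mon: 6:46 AM–4:16 PM = 9 h 30 min; less 30 min break → 9 h 0 min
Tue: 7:41 AM–3:55 PM = 8 h 14 min; less 30 min break → 7 h 44 min
Wed: 9:31 AM–5:50 PM = 8 h 19 min; less 30 min break → 7 h 49 min
Thu: 7:18 AM–12:37 PM = 5 h 19 min; less 30 min break → 4 h 49 min
Fri: 8:33 AM–7:53 PM = 11 h 20 min; less 30 min break → 10 h 50 min
Mon reg 8 h 0 min / OT 1 h 0 min; Tue reg 7 h 44 min / OT 0 h 0 min; Wed reg 7 h 49 min / OT 0 h 0 min; Thu reg 4 h 49 min / OT 0 h 0 min; Fri reg 8 h 0 min / OT 2 h 50 min.
Totals: regular 36 h 22 min, overtime 3 h 50 min.

Regular 36.37 hours, overtime 3.83 hours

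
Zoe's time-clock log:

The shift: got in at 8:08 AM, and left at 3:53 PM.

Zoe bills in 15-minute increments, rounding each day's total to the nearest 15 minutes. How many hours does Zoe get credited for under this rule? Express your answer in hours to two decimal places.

7.75 hours

The shift: 8:08 AM–3:53 PM = 7 h 45 min → rounds to 7 h 45 min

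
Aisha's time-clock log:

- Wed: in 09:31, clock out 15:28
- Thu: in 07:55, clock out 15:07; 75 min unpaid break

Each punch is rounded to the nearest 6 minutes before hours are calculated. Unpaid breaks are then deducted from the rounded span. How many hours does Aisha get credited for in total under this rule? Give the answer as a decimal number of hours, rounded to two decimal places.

11.95 hours

Wed: in 09:31→09:30, out 15:28→15:30; 6 h 0 min
Thu: in 07:55→07:54, out 15:07→15:06; 7 h 12 min − 75 min = 5 h 57 min
Total credited: 11 h 57 min.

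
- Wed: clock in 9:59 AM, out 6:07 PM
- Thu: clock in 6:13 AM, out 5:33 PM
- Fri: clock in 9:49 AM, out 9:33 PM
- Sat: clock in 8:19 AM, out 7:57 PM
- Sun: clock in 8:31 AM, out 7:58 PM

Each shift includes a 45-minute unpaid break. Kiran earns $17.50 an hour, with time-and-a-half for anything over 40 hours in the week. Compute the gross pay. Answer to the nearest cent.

Wed: 9:59 AM–6:07 PM = 8 h 8 min; less 45 min break → 7 h 23 min
Thu: 6:13 AM–5:33 PM = 11 h 20 min; less 45 min break → 10 h 35 min
Fri: 9:49 AM–9:33 PM = 11 h 44 min; less 45 min break → 10 h 59 min
Sat: 8:19 AM–7:57 PM = 11 h 38 min; less 45 min break → 10 h 53 min
Sun: 8:31 AM–7:58 PM = 11 h 27 min; less 45 min break → 10 h 42 min
Total worked: 50 h 32 min = 3032 min.
Regular 40 h 0 min = 2400 min at $17.50/h; overtime 10 h 32 min = 632 min at $26.25/h.
Pay = (2400 × $17.50 + 632 × $26.25) ÷ 60 = $976.50.

$976.50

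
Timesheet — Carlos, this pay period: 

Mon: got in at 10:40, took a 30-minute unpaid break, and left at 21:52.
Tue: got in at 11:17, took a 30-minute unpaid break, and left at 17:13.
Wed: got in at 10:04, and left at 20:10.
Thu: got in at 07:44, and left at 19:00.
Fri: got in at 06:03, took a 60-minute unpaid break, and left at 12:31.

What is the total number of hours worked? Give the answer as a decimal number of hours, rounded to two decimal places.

42.97 hours

Mon: 10:40–21:52 = 11 h 12 min; less 30 min break → 10 h 42 min
Tue: 11:17–17:13 = 5 h 56 min; less 30 min break → 5 h 26 min
Wed: 10:04–20:10 = 10 h 6 min
Thu: 07:44–19:00 = 11 h 16 min
Fri: 06:03–12:31 = 6 h 28 min; less 60 min break → 5 h 28 min
Total: 10 h 42 min + 5 h 26 min + 10 h 6 min + 11 h 16 min + 5 h 28 min = 42 h 58 min.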